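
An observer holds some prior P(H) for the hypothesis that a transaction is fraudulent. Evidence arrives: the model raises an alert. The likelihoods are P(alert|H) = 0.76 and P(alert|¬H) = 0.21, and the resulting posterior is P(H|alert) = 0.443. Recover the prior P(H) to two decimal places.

In odds form, posterior odds = prior odds × likelihood ratio, so prior odds = posterior odds ÷ LR.
Posterior odds = 0.443/(1−0.443) = 0.7953. LR = 0.76/0.21 = 3.6190.
Prior odds = 0.7953/3.6190 = 0.2198, so P(H) = 0.2198/(1+0.2198) ≈ 0.18.

P(H) = 0.18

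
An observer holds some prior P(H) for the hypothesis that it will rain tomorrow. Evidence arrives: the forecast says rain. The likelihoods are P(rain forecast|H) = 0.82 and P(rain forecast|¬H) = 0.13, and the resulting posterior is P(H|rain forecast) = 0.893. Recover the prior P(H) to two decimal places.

P(H) = 0.57

Bayes' rule in odds form gives O(H|E) = O(H)·[P(E|H)/P(E|¬H)], hence O(H) = O(H|E)/LR.
Posterior odds = 0.893/(1−0.893) = 8.3458. LR = 0.82/0.13 = 6.3077.
Prior odds = 8.3458/6.3077 = 1.3231, so P(H) = 1.3231/(1+1.3231) ≈ 0.57.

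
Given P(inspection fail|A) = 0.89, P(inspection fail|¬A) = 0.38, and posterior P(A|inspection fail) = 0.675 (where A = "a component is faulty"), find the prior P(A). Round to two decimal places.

P(A) = 0.47

In odds form, posterior odds = prior odds × likelihood ratio, so prior odds = posterior odds ÷ LR.
Posterior odds = 0.675/(1−0.675) = 2.0769. LR = 0.89/0.38 = 2.3421.
Prior odds = 2.0769/2.3421 = 0.8868, so P(A) = 0.8868/(1+0.8868) ≈ 0.47.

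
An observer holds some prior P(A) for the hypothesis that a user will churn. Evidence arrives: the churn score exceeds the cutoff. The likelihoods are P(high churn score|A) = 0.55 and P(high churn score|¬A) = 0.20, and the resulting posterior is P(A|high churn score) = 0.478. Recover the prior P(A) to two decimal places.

In odds form, posterior odds = prior odds × likelihood ratio, so prior odds = posterior odds ÷ LR.
Posterior odds = 0.478/(1−0.478) = 0.9157. LR = 0.55/0.20 = 2.7500.
Prior odds = 0.9157/2.7500 = 0.3330, so P(A) = 0.3330/(1+0.3330) ≈ 0.25.

P(A) = 0.25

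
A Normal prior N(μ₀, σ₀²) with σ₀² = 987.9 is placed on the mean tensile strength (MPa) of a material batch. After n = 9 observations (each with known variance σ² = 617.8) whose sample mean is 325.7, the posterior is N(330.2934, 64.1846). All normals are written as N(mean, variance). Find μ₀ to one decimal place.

μ₀ = 396.4

The posterior mean is a precision-weighted average: μ_n = (τ₀μ₀ + τ_data·x̄)/(τ₀+τ_data), with τ₀=1/σ₀² and τ_data=n/σ².
Here τ₀ = 1/987.9 = 0.001012 and τ_data = 9/617.8 = 0.014568, so τ_n = 0.015580.
Rearranging for μ₀: μ₀ = (μ_n·τ_n − τ_data·x̄)/τ₀ = (330.2934·0.015580 − 0.014568·325.7) / 0.001012 = 0.401174/0.001012 ≈ 396.4.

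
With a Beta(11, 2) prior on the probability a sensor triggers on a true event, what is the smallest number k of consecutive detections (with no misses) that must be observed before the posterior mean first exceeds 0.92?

After k detections and 0 misses the posterior is Beta(11+k, 2), with mean (11+k)/(11+2+k).
Set (11+k)/(13+k) > 0.92 and solve: k > (0.92·13 − 11)/(1 − 0.92) = 12.000.
The smallest integer exceeding 12.000 is 13.

k = 13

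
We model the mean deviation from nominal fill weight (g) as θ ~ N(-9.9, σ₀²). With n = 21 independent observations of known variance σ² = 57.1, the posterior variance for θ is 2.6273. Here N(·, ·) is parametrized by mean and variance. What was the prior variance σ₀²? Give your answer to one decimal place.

For the Normal–Normal model with known σ², precisions add: τ_n = τ₀ + n/σ².
So 1/σ₀² = 1/2.6273 − 21/57.1 = 0.380619 − 0.367776 = 0.012843.
Hence σ₀² = 1/0.012843 ≈ 77.9.

σ₀² = 77.9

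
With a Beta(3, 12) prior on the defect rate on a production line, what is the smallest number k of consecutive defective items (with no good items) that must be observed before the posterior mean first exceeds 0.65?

After k defective items and 0 good items the posterior is Beta(3+k, 12), with mean (3+k)/(3+12+k).
Set (3+k)/(15+k) > 0.65 and solve: k > (0.65·15 − 3)/(1 − 0.65) = 19.286.
The smallest integer exceeding 19.286 is 20, and checking k=20: (23)/(35) = 0.6571 > 0.65.

k = 20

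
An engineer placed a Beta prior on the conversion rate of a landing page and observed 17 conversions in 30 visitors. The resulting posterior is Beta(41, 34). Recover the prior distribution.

Beta is conjugate to the binomial likelihood: posterior = Beta(a+s, b+f).
So a = 41 − 17 = 24 and b = 34 − 13 = 21.

Beta(24, 21)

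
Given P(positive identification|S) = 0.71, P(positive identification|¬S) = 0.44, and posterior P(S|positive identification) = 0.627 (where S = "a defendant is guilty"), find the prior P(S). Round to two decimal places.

In odds form, posterior odds = prior odds × likelihood ratio, so prior odds = posterior odds ÷ LR.
Posterior odds = 0.627/(1−0.627) = 1.6810. LR = 0.71/0.44 = 1.6136.
Prior odds = 1.6810/1.6136 = 1.0418, so P(S) = 1.0418/(1+1.0418) ≈ 0.51.

P(S) = 0.51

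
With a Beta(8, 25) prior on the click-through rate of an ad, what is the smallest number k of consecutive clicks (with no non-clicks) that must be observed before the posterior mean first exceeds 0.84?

k = 124

After k clicks and 0 non-clicks the posterior is Beta(8+k, 25), with mean (8+k)/(8+25+k).
Set (8+k)/(33+k) > 0.84 and solve: k > (0.84·33 − 8)/(1 − 0.84) = 123.250.
The smallest integer exceeding 123.250 is 124, and checking k=124: (132)/(157) = 0.8408 > 0.84.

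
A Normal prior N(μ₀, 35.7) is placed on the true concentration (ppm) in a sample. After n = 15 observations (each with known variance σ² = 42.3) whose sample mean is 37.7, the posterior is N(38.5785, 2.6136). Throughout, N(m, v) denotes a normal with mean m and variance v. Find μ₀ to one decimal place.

The posterior mean is a precision-weighted average: μ_n = (τ₀μ₀ + τ_data·x̄)/(τ₀+τ_data), with τ₀=1/σ₀² and τ_data=n/σ².
Here τ₀ = 1/35.7 = 0.028011 and τ_data = 15/42.3 = 0.354610, so τ_n = 0.382621.
Rearranging for μ₀: μ₀ = (μ_n·τ_n − τ_data·x̄)/τ₀ = (38.5785·0.382621 − 0.354610·37.7) / 0.028011 = 1.392147/0.028011 ≈ 49.7.

μ₀ = 49.7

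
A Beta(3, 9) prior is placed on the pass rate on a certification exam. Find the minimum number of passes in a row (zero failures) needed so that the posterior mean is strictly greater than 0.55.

k = 9

After k passes and 0 failures the posterior is Beta(3+k, 9), with mean (3+k)/(3+9+k).
Set (3+k)/(12+k) > 0.55 and solve: k > (0.55·12 − 3)/(1 − 0.55) = 8.000.
The smallest integer exceeding 8.000 is 9, and checking k=9: (12)/(21) = 0.5714 > 0.55.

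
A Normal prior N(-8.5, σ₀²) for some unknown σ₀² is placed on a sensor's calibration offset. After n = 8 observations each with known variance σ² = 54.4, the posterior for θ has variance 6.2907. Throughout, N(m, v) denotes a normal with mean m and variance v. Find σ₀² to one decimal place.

Posterior precision equals prior precision plus data precision: 1/σ_n² = 1/σ₀² + n/σ².
So 1/σ₀² = 1/6.2907 − 8/54.4 = 0.158965 − 0.147059 = 0.011906.
Hence σ₀² = 1/0.011906 ≈ 84.0.

σ₀² = 84.0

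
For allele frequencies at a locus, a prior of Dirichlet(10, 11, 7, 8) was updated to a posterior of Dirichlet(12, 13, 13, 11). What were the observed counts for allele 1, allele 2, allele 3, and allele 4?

counts (2, 2, 6, 3)

For a Dirichlet(α) prior with multinomial counts c, the posterior is Dirichlet(α + c) componentwise.
Counts are posterior − prior componentwise: 12−10=2, 13−11=2, 13−7=6, 11−8=3.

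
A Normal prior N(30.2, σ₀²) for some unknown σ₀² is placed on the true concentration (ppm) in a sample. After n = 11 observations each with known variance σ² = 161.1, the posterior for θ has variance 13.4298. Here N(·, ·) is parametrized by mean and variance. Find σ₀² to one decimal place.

Posterior precision equals prior precision plus data precision: 1/σ_n² = 1/σ₀² + n/σ².
So 1/σ₀² = 1/13.4298 − 11/161.1 = 0.074461 − 0.068281 = 0.006180.
Hence σ₀² = 1/0.006180 ≈ 161.8.

σ₀² = 161.8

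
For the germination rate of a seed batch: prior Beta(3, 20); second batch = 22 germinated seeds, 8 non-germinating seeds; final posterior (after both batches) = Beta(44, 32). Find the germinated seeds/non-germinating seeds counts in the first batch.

Because Beta–binomial updating is additive in the counts, the combined data contributed (α_post−α_prior, β_post−β_prior) successes and failures.
Total across both batches: 44−3=41 germinated seeds, 32−20=12 non-germinating seeds.
Subtract the second batch: 41−22=19 germinated seeds and 12−8=4 non-germinating seeds.

19 germinated seeds and 4 non-germinating seeds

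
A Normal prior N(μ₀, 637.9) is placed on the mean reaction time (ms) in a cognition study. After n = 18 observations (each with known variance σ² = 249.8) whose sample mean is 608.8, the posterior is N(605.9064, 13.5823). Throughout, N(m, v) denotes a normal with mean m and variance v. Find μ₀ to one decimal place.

With known observation variance, the Normal–Normal posterior has precision τ_n = τ₀ + n/σ² and mean μ_n = (τ₀μ₀ + (n/σ²)x̄)/τ_n.
Here τ₀ = 1/637.9 = 0.001568 and τ_data = 18/249.8 = 0.072058, so τ_n = 0.073626.
Rearranging for μ₀: μ₀ = (μ_n·τ_n − τ_data·x̄)/τ₀ = (605.9064·0.073626 − 0.072058·608.8) / 0.001568 = 0.741554/0.001568 ≈ 472.9.

μ₀ = 472.9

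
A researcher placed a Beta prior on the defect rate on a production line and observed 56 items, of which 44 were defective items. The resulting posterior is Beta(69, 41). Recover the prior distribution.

Under Beta–binomial conjugacy the posterior parameters are (a+s, b+f).
So a = 69 − 44 = 25 and b = 41 − 12 = 29.

Beta(25, 29)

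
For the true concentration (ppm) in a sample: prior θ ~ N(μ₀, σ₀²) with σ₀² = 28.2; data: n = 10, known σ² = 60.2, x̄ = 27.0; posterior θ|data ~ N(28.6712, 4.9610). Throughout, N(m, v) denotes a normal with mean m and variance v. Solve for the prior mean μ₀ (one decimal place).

With known observation variance, the Normal–Normal posterior has precision τ_n = τ₀ + n/σ² and mean μ_n = (τ₀μ₀ + (n/σ²)x̄)/τ_n.
Here τ₀ = 1/28.2 = 0.035461 and τ_data = 10/60.2 = 0.166113, so τ_n = 0.201574.
Rearranging for μ₀: μ₀ = (μ_n·τ_n − τ_data·x̄)/τ₀ = (28.6712·0.201574 − 0.166113·27.0) / 0.035461 = 1.294317/0.035461 ≈ 36.5.

μ₀ = 36.5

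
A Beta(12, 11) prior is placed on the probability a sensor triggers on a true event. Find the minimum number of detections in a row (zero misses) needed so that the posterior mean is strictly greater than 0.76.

After k detections and 0 misses the posterior is Beta(12+k, 11), with mean (12+k)/(12+11+k).
Set (12+k)/(23+k) > 0.76 and solve: k > (0.76·23 − 12)/(1 − 0.76) = 22.833.
The smallest integer exceeding 22.833 is 23, and checking k=23: (35)/(46) = 0.7609 > 0.76.

k = 23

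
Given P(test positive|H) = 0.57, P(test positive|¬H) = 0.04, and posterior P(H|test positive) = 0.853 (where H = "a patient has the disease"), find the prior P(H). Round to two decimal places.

P(H) = 0.29

In odds form, posterior odds = prior odds × likelihood ratio, so prior odds = posterior odds ÷ LR.
Posterior odds = 0.853/(1−0.853) = 5.8027. LR = 0.57/0.04 = 14.2500.
Prior odds = 5.8027/14.2500 = 0.4072, so P(H) = 0.4072/(1+0.4072) ≈ 0.29.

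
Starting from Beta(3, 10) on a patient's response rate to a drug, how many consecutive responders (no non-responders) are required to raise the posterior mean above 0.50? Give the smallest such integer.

k = 8

After k responders and 0 non-responders the posterior is Beta(3+k, 10), with mean (3+k)/(3+10+k).
Set (3+k)/(13+k) > 0.50 and solve: k > (0.50·13 − 3)/(1 − 0.50) = 7.000.
The smallest integer exceeding 7.000 is 8.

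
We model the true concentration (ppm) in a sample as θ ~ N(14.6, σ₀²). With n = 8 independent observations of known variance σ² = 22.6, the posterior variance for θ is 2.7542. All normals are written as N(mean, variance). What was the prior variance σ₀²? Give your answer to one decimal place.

Posterior precision equals prior precision plus data precision: 1/σ_n² = 1/σ₀² + n/σ².
So 1/σ₀² = 1/2.7542 − 8/22.6 = 0.363082 − 0.353982 = 0.009100.
Hence σ₀² = 1/0.009100 ≈ 109.9.

σ₀² = 109.9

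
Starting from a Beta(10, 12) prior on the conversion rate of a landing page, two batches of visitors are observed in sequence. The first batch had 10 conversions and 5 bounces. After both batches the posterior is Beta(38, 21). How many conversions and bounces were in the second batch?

18 conversions and 4 bounces

Sequential conjugate updates are equivalent to a single update on the pooled data, so total successes = posterior α − prior α and total failures = posterior β − prior β.
Total across both batches: 38−10=28 conversions, 21−12=9 bounces.
Subtract the first batch: 28−10=18 conversions and 9−5=4 bounces.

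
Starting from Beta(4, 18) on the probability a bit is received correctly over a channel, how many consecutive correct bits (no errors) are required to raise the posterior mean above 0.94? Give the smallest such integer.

k = 279

After k correct bits and 0 errors the posterior is Beta(4+k, 18), with mean (4+k)/(4+18+k).
Set (4+k)/(22+k) > 0.94 and solve: k > (0.94·22 − 4)/(1 − 0.94) = 278.000.
The smallest integer exceeding 278.000 is 279.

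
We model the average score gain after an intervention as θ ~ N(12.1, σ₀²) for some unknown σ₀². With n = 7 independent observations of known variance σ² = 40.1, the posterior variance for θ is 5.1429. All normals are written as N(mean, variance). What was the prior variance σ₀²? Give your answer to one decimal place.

σ₀² = 50.3

Posterior precision equals prior precision plus data precision: 1/σ_n² = 1/σ₀² + n/σ².
So 1/σ₀² = 1/5.1429 − 7/40.1 = 0.194443 − 0.174564 = 0.019879.
Hence σ₀² = 1/0.019879 ≈ 50.3.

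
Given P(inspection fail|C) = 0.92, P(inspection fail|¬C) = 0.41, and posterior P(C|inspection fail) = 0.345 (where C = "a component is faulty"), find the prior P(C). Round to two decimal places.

In odds form, posterior odds = prior odds × likelihood ratio, so prior odds = posterior odds ÷ LR.
Posterior odds = 0.345/(1−0.345) = 0.5267. LR = 0.92/0.41 = 2.2439.
Prior odds = 0.5267/2.2439 = 0.2347, so P(C) = 0.2347/(1+0.2347) ≈ 0.19.

P(C) = 0.19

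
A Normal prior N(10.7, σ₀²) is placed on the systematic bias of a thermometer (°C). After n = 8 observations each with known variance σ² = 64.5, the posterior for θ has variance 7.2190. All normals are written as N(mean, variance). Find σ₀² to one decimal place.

σ₀² = 69.0

Posterior precision equals prior precision plus data precision: 1/σ_n² = 1/σ₀² + n/σ².
So 1/σ₀² = 1/7.2190 − 8/64.5 = 0.138523 − 0.124031 = 0.014492.
Hence σ₀² = 1/0.014492 ≈ 69.0.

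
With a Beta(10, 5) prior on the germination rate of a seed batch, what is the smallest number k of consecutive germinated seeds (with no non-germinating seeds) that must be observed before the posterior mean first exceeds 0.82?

After k germinated seeds and 0 non-germinating seeds the posterior is Beta(10+k, 5), with mean (10+k)/(10+5+k).
Set (10+k)/(15+k) > 0.82 and solve: k > (0.82·15 − 10)/(1 − 0.82) = 12.778.
The smallest integer exceeding 12.778 is 13, and checking k=13: (23)/(28) = 0.8214 > 0.82.

k = 13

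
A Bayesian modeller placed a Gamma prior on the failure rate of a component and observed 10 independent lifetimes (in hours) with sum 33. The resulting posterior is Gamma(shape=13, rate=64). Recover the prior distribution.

Gamma–exponential conjugacy: posterior shape = α + n, posterior rate = β + Σtᵢ.
So α = 13 − 10 = 3 and β = 64 − 33 = 31.

Gamma(shape=3, rate=31)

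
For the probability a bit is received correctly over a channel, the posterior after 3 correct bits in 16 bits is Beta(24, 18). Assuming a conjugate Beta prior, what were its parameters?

Beta(21, 5)

Beta is conjugate to the binomial likelihood: posterior = Beta(α+s, β+f).
Subtract the data counts: 24−3=21, 18−13=5.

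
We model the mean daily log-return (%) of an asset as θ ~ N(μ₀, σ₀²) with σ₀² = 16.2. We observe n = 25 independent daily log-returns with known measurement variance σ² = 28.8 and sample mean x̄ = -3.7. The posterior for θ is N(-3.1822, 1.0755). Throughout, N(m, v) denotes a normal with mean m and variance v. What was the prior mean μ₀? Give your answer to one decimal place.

μ₀ = 4.1

With known observation variance, the Normal–Normal posterior has precision τ_n = τ₀ + n/σ² and mean μ_n = (τ₀μ₀ + (n/σ²)x̄)/τ_n.
Here τ₀ = 1/16.2 = 0.061728 and τ_data = 25/28.8 = 0.868056, so τ_n = 0.929784.
Rearranging for μ₀: μ₀ = (μ_n·τ_n − τ_data·x̄)/τ₀ = (-3.1822·0.929784 − 0.868056·-3.7) / 0.061728 = 0.253049/0.061728 ≈ 4.1.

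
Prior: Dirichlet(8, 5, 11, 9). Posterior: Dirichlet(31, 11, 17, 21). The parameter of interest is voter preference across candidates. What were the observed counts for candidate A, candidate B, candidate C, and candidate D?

For a Dirichlet(α) prior with multinomial counts c, the posterior is Dirichlet(α + c) componentwise.
Counts are posterior − prior componentwise: 31−8=23, 11−5=6, 17−11=6, 21−9=12.

counts (23, 6, 6, 12)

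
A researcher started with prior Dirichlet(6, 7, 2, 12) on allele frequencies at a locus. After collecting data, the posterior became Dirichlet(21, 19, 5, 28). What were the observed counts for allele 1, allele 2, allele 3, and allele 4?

For a Dirichlet(α) prior with multinomial counts c, the posterior is Dirichlet(α + c) componentwise.
Counts are posterior − prior componentwise: 21−6=15, 19−7=12, 5−2=3, 28−12=16.

counts (15, 12, 3, 16)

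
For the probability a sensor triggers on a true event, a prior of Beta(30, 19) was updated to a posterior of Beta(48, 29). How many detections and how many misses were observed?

18 detections and 10 misses

Beta is conjugate to the binomial likelihood: posterior = Beta(α+s, β+f).
So s = 48 − 30 = 18 and f = 29 − 19 = 10.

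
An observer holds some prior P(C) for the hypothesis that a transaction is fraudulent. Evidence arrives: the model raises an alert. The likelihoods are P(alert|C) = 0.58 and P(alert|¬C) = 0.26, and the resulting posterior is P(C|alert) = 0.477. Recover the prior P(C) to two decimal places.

In odds form, posterior odds = prior odds × likelihood ratio, so prior odds = posterior odds ÷ LR.
Posterior odds = 0.477/(1−0.477) = 0.9120. LR = 0.58/0.26 = 2.2308.
Prior odds = 0.9120/2.2308 = 0.4088, so P(C) = 0.4088/(1+0.4088) ≈ 0.29.

P(C) = 0.29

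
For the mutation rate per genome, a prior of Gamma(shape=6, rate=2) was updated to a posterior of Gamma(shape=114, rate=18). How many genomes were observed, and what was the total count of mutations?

A Gamma(α, β) prior (rate parametrization) on a Poisson rate with n observations summing to S gives posterior Gamma(α+S, β+n).
Matching: Σxᵢ = 114 − 6 = 108 and n = 18 − 2 = 16.

n = 16 genomes with total 108 mutations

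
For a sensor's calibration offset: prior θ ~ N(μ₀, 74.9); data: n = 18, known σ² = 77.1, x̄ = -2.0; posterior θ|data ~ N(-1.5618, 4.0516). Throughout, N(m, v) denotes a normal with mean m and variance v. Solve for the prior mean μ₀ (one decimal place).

With known observation variance, the Normal–Normal posterior has precision τ_n = τ₀ + n/σ² and mean μ_n = (τ₀μ₀ + (n/σ²)x̄)/τ_n.
Here τ₀ = 1/74.9 = 0.013351 and τ_data = 18/77.1 = 0.233463, so τ_n = 0.246814.
Rearranging for μ₀: μ₀ = (μ_n·τ_n − τ_data·x̄)/τ₀ = (-1.5618·0.246814 − 0.233463·-2.0) / 0.013351 = 0.081452/0.013351 ≈ 6.1.

μ₀ = 6.1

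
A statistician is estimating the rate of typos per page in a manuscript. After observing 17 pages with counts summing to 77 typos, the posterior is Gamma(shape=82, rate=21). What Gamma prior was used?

Gamma–Poisson conjugacy: posterior shape = α + Σxᵢ, posterior rate = β + n.
So α = 82 − 77 = 5 and β = 21 − 17 = 4.

Gamma(shape=5, rate=4)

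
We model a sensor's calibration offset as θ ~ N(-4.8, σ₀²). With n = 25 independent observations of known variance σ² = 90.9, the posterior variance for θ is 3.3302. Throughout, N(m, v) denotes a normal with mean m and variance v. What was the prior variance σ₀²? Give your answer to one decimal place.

σ₀² = 39.6

Posterior precision equals prior precision plus data precision: 1/σ_n² = 1/σ₀² + n/σ².
So 1/σ₀² = 1/3.3302 − 25/90.9 = 0.300282 − 0.275028 = 0.025254.
Hence σ₀² = 1/0.025254 ≈ 39.6.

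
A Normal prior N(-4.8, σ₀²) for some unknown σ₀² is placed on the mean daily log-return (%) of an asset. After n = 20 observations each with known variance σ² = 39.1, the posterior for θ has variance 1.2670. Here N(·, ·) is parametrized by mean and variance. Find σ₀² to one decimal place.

Posterior precision equals prior precision plus data precision: 1/σ_n² = 1/σ₀² + n/σ².
So 1/σ₀² = 1/1.2670 − 20/39.1 = 0.789266 − 0.511509 = 0.277757.
Hence σ₀² = 1/0.277757 ≈ 3.6.

σ₀² = 3.6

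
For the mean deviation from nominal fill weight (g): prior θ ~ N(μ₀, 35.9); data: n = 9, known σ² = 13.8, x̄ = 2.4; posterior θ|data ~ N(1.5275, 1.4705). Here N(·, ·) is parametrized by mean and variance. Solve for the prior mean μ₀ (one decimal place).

μ₀ = -18.9

With known observation variance, the Normal–Normal posterior has precision τ_n = τ₀ + n/σ² and mean μ_n = (τ₀μ₀ + (n/σ²)x̄)/τ_n.
Here τ₀ = 1/35.9 = 0.027855 and τ_data = 9/13.8 = 0.652174, so τ_n = 0.680029.
Rearranging for μ₀: μ₀ = (μ_n·τ_n − τ_data·x̄)/τ₀ = (1.5275·0.680029 − 0.652174·2.4) / 0.027855 = -0.526473/0.027855 ≈ -18.9.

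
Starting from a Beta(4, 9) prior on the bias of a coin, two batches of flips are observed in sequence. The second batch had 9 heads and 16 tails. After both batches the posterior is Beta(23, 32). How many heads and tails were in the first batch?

10 heads and 7 tails

Sequential conjugate updates are equivalent to a single update on the pooled data, so total successes = posterior α − prior α and total failures = posterior β − prior β.
Total across both batches: 23−4=19 heads, 32−9=23 tails.
Subtract the second batch: 19−9=10 heads and 23−16=7 tails.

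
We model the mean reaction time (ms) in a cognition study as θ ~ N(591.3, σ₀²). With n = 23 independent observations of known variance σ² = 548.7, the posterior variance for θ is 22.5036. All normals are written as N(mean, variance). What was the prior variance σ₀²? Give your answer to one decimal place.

σ₀² = 396.8

For the Normal–Normal model with known σ², precisions add: τ_n = τ₀ + n/σ².
So 1/σ₀² = 1/22.5036 − 23/548.7 = 0.044437 − 0.041917 = 0.002520.
Hence σ₀² = 1/0.002520 ≈ 396.8.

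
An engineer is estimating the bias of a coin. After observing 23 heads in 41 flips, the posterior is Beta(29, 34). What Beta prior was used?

Beta is conjugate to the binomial likelihood: posterior = Beta(a+s, b+f).
So a = 29 − 23 = 6 and b = 34 − 18 = 16.

Beta(6, 16)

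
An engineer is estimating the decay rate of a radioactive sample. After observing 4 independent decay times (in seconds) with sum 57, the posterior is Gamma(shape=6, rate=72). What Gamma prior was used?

Gamma(shape=2, rate=15)

Gamma–exponential conjugacy: posterior shape = α + n, posterior rate = β + Σtᵢ.
So α = 6 − 4 = 2 and β = 72 − 57 = 15.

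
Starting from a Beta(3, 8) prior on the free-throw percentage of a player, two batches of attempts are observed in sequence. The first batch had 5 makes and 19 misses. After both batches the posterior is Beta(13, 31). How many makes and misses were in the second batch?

Because Beta–binomial updating is additive in the counts, the combined data contributed (α_post−α_prior, β_post−β_prior) successes and failures.
Total across both batches: 13−3=10 makes, 31−8=23 misses.
Subtract the first batch: 10−5=5 makes and 23−19=4 misses.

5 makes and 4 misses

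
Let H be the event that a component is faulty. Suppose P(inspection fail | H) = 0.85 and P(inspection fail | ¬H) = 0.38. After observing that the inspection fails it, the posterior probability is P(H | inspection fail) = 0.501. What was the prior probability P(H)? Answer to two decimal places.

P(H) = 0.31

In odds form, posterior odds = prior odds × likelihood ratio, so prior odds = posterior odds ÷ LR.
Posterior odds = 0.501/(1−0.501) = 1.0040. LR = 0.85/0.38 = 2.2368.
Prior odds = 1.0040/2.2368 = 0.4489, so P(H) = 0.4489/(1+0.4489) ≈ 0.31.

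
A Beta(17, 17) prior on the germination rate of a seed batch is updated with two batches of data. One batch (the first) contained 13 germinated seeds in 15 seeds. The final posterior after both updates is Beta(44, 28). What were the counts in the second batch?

Because Beta–binomial updating is additive in the counts, the combined data contributed (α_post−α_prior, β_post−β_prior) successes and failures.
Total across both batches: 44−17=27 germinated seeds, 28−17=11 non-germinating seeds.
Subtract the first batch: 27−13=14 germinated seeds and 11−2=9 non-germinating seeds.

14 germinated seeds and 9 non-germinating seeds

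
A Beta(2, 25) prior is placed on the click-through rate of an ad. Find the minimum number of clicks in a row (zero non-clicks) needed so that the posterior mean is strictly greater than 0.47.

k = 21

After k clicks and 0 non-clicks the posterior is Beta(2+k, 25), with mean (2+k)/(2+25+k).
Set (2+k)/(27+k) > 0.47 and solve: k > (0.47·27 − 2)/(1 − 0.47) = 20.170.
The smallest integer exceeding 20.170 is 21, and checking k=21: (23)/(48) = 0.4792 > 0.47.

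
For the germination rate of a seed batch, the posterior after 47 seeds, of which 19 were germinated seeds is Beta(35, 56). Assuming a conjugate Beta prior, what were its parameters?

Under Beta–binomial conjugacy the posterior parameters are (α+s, β+f).
Subtract the data counts: 35−19=16, 56−28=28.

Beta(16, 28)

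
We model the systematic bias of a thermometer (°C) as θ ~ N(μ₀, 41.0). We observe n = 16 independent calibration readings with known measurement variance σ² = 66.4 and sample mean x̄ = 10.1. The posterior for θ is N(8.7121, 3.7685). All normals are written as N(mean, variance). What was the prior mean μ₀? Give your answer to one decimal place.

μ₀ = -5.0

With known observation variance, the Normal–Normal posterior has precision τ_n = τ₀ + n/σ² and mean μ_n = (τ₀μ₀ + (n/σ²)x̄)/τ_n.
Here τ₀ = 1/41.0 = 0.024390 and τ_data = 16/66.4 = 0.240964, so τ_n = 0.265354.
Rearranging for μ₀: μ₀ = (μ_n·τ_n − τ_data·x̄)/τ₀ = (8.7121·0.265354 − 0.240964·10.1) / 0.024390 = -0.121946/0.024390 ≈ -5.0.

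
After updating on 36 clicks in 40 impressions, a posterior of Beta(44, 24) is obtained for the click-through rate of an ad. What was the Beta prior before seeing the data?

Beta is conjugate to the binomial likelihood: posterior = Beta(α+s, β+f).
So α = 44 − 36 = 8 and β = 24 − 4 = 20.

Beta(8, 20)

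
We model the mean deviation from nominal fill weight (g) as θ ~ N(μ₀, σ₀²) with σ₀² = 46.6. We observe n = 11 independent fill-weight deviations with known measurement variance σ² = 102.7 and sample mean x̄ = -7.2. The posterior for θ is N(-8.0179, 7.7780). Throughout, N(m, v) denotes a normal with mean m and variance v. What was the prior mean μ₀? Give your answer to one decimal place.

μ₀ = -12.1

The posterior mean is a precision-weighted average: μ_n = (τ₀μ₀ + τ_data·x̄)/(τ₀+τ_data), with τ₀=1/σ₀² and τ_data=n/σ².
Here τ₀ = 1/46.6 = 0.021459 and τ_data = 11/102.7 = 0.107108, so τ_n = 0.128567.
Rearranging for μ₀: μ₀ = (μ_n·τ_n − τ_data·x̄)/τ₀ = (-8.0179·0.128567 − 0.107108·-7.2) / 0.021459 = -0.259660/0.021459 ≈ -12.1.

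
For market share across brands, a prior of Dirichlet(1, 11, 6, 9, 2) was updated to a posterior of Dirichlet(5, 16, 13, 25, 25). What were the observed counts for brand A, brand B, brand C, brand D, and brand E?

counts (4, 5, 7, 16, 23)

For a Dirichlet(α) prior with multinomial counts c, the posterior is Dirichlet(α + c) componentwise.
Counts are posterior − prior componentwise: 5−1=4, 16−11=5, 13−6=7, 25−9=16, 25−2=23.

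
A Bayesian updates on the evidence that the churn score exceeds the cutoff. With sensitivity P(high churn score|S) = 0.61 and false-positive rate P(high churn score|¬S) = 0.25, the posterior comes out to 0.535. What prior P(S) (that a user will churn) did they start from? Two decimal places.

Bayes' rule in odds form gives O(S|E) = O(S)·[P(E|S)/P(E|¬S)], hence O(S) = O(S|E)/LR.
Posterior odds = 0.535/(1−0.535) = 1.1505. LR = 0.61/0.25 = 2.4400.
Prior odds = 1.1505/2.4400 = 0.4715, so P(S) = 0.4715/(1+0.4715) ≈ 0.32.

P(S) = 0.32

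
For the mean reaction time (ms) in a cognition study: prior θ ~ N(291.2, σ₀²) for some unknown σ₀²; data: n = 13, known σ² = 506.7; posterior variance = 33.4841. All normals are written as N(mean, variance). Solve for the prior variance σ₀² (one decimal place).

Posterior precision equals prior precision plus data precision: 1/σ_n² = 1/σ₀² + n/σ².
So 1/σ₀² = 1/33.4841 − 13/506.7 = 0.029865 − 0.025656 = 0.004209.
Hence σ₀² = 1/0.004209 ≈ 237.6.

σ₀² = 237.6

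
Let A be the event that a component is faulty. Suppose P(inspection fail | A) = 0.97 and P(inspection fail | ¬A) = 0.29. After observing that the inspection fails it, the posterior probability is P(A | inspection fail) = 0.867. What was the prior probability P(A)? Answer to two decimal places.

P(A) = 0.66

Bayes' rule in odds form gives O(A|E) = O(A)·[P(E|A)/P(E|¬A)], hence O(A) = O(A|E)/LR.
Posterior odds = 0.867/(1−0.867) = 6.5188. LR = 0.97/0.29 = 3.3448.
Prior odds = 6.5188/3.3448 = 1.9489, so P(A) = 1.9489/(1+1.9489) ≈ 0.66.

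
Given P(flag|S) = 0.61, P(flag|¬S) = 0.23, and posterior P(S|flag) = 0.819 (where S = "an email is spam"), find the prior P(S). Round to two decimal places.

In odds form, posterior odds = prior odds × likelihood ratio, so prior odds = posterior odds ÷ LR.
Posterior odds = 0.819/(1−0.819) = 4.5249. LR = 0.61/0.23 = 2.6522.
Prior odds = 4.5249/2.6522 = 1.7061, so P(S) = 1.7061/(1+1.7061) ≈ 0.63.

P(S) = 0.63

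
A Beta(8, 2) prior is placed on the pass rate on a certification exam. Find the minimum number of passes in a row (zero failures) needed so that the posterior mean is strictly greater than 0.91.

k = 13

After k passes and 0 failures the posterior is Beta(8+k, 2), with mean (8+k)/(8+2+k).
Set (8+k)/(10+k) > 0.91 and solve: k > (0.91·10 − 8)/(1 − 0.91) = 12.222.
The smallest integer exceeding 12.222 is 13.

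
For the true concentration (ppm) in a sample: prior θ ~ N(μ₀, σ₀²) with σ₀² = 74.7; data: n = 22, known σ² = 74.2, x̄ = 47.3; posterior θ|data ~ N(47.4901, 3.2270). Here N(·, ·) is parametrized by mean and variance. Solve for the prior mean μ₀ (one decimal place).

μ₀ = 51.7

With known observation variance, the Normal–Normal posterior has precision τ_n = τ₀ + n/σ² and mean μ_n = (τ₀μ₀ + (n/σ²)x̄)/τ_n.
Here τ₀ = 1/74.7 = 0.013387 and τ_data = 22/74.2 = 0.296496, so τ_n = 0.309883.
Rearranging for μ₀: μ₀ = (μ_n·τ_n − τ_data·x̄)/τ₀ = (47.4901·0.309883 − 0.296496·47.3) / 0.013387 = 0.692114/0.013387 ≈ 51.7.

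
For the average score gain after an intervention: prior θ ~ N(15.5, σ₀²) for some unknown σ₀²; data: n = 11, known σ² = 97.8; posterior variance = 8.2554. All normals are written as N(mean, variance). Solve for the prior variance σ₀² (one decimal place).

σ₀² = 115.5

Posterior precision equals prior precision plus data precision: 1/σ_n² = 1/σ₀² + n/σ².
So 1/σ₀² = 1/8.2554 − 11/97.8 = 0.121133 − 0.112474 = 0.008659.
Hence σ₀² = 1/0.008659 ≈ 115.5.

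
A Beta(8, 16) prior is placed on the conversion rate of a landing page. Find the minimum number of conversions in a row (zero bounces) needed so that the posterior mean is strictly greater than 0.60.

After k conversions and 0 bounces the posterior is Beta(8+k, 16), with mean (8+k)/(8+16+k).
Set (8+k)/(24+k) > 0.60 and solve: k > (0.60·24 − 8)/(1 − 0.60) = 16.000.
The smallest integer exceeding 16.000 is 17.

k = 17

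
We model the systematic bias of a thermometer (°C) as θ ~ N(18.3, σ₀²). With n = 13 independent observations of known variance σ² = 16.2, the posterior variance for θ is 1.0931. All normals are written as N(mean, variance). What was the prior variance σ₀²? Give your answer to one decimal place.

Posterior precision equals prior precision plus data precision: 1/σ_n² = 1/σ₀² + n/σ².
So 1/σ₀² = 1/1.0931 − 13/16.2 = 0.914829 − 0.802469 = 0.112360.
Hence σ₀² = 1/0.112360 ≈ 8.9.

σ₀² = 8.9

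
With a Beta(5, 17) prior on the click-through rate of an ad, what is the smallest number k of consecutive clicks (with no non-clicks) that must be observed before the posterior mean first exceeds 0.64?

After k clicks and 0 non-clicks the posterior is Beta(5+k, 17), with mean (5+k)/(5+17+k).
Set (5+k)/(22+k) > 0.64 and solve: k > (0.64·22 − 5)/(1 − 0.64) = 25.222.
The smallest integer exceeding 25.222 is 26, and checking k=26: (31)/(48) = 0.6458 > 0.64.

k = 26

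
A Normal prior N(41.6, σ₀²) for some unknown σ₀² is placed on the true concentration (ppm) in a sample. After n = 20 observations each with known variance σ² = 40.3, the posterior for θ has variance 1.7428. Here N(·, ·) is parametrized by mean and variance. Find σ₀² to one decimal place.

Posterior precision equals prior precision plus data precision: 1/σ_n² = 1/σ₀² + n/σ².
So 1/σ₀² = 1/1.7428 − 20/40.3 = 0.573789 − 0.496278 = 0.077511.
Hence σ₀² = 1/0.077511 ≈ 12.9.

σ₀² = 12.9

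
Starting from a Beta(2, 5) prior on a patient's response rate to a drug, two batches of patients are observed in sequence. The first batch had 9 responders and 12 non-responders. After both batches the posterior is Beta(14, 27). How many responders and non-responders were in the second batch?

Sequential conjugate updates are equivalent to a single update on the pooled data, so total successes = posterior α − prior α and total failures = posterior β − prior β.
Total across both batches: 14−2=12 responders, 27−5=22 non-responders.
Subtract the first batch: 12−9=3 responders and 22−12=10 non-responders.

3 responders and 10 non-responders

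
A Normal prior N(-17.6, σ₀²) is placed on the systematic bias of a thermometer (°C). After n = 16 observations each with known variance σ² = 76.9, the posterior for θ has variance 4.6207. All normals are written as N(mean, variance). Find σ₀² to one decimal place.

σ₀² = 119.7

Posterior precision equals prior precision plus data precision: 1/σ_n² = 1/σ₀² + n/σ².
So 1/σ₀² = 1/4.6207 − 16/76.9 = 0.216417 − 0.208062 = 0.008355.
Hence σ₀² = 1/0.008355 ≈ 119.7.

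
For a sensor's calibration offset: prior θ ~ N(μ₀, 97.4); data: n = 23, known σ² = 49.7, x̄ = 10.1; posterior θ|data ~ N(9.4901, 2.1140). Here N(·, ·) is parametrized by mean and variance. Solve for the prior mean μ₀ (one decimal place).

The posterior mean is a precision-weighted average: μ_n = (τ₀μ₀ + τ_data·x̄)/(τ₀+τ_data), with τ₀=1/σ₀² and τ_data=n/σ².
Here τ₀ = 1/97.4 = 0.010267 and τ_data = 23/49.7 = 0.462777, so τ_n = 0.473044.
Rearranging for μ₀: μ₀ = (μ_n·τ_n − τ_data·x̄)/τ₀ = (9.4901·0.473044 − 0.462777·10.1) / 0.010267 = -0.184813/0.010267 ≈ -18.0.

μ₀ = -18.0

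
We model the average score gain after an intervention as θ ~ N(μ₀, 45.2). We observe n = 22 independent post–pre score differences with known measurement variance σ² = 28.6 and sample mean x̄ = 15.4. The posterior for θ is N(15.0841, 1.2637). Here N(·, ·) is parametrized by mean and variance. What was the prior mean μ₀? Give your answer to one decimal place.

With known observation variance, the Normal–Normal posterior has precision τ_n = τ₀ + n/σ² and mean μ_n = (τ₀μ₀ + (n/σ²)x̄)/τ_n.
Here τ₀ = 1/45.2 = 0.022124 and τ_data = 22/28.6 = 0.769231, so τ_n = 0.791355.
Rearranging for μ₀: μ₀ = (μ_n·τ_n − τ_data·x̄)/τ₀ = (15.0841·0.791355 − 0.769231·15.4) / 0.022124 = 0.090721/0.022124 ≈ 4.1.

μ₀ = 4.1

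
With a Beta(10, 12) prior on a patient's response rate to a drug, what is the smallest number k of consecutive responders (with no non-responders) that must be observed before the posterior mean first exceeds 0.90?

k = 99

After k responders and 0 non-responders the posterior is Beta(10+k, 12), with mean (10+k)/(10+12+k).
Set (10+k)/(22+k) > 0.90 and solve: k > (0.90·22 − 10)/(1 − 0.90) = 98.000.
The smallest integer exceeding 98.000 is 99, and checking k=99: (109)/(121) = 0.9008 > 0.90.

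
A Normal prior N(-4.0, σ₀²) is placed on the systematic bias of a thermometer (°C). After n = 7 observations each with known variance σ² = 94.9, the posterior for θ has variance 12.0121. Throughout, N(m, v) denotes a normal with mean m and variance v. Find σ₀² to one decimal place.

σ₀² = 105.4

Posterior precision equals prior precision plus data precision: 1/σ_n² = 1/σ₀² + n/σ².
So 1/σ₀² = 1/12.0121 − 7/94.9 = 0.083249 − 0.073762 = 0.009487.
Hence σ₀² = 1/0.009487 ≈ 105.4.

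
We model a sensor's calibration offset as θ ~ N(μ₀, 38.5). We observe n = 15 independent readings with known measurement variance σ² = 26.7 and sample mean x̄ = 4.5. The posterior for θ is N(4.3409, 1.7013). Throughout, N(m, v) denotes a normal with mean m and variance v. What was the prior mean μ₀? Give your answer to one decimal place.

With known observation variance, the Normal–Normal posterior has precision τ_n = τ₀ + n/σ² and mean μ_n = (τ₀μ₀ + (n/σ²)x̄)/τ_n.
Here τ₀ = 1/38.5 = 0.025974 and τ_data = 15/26.7 = 0.561798, so τ_n = 0.587772.
Rearranging for μ₀: μ₀ = (μ_n·τ_n − τ_data·x̄)/τ₀ = (4.3409·0.587772 − 0.561798·4.5) / 0.025974 = 0.023368/0.025974 ≈ 0.9.

μ₀ = 0.9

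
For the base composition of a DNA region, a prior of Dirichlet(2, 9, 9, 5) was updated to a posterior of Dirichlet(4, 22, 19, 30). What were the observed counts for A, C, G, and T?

For a Dirichlet(α) prior with multinomial counts c, the posterior is Dirichlet(α + c) componentwise.
Counts are posterior − prior componentwise: 4−2=2, 22−9=13, 19−9=10, 30−5=25.

counts (2, 13, 10, 25)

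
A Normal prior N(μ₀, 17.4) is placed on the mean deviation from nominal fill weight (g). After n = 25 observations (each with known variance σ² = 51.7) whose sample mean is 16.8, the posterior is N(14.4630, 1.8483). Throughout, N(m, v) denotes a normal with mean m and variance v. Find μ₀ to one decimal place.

With known observation variance, the Normal–Normal posterior has precision τ_n = τ₀ + n/σ² and mean μ_n = (τ₀μ₀ + (n/σ²)x̄)/τ_n.
Here τ₀ = 1/17.4 = 0.057471 and τ_data = 25/51.7 = 0.483559, so τ_n = 0.541030.
Rearranging for μ₀: μ₀ = (μ_n·τ_n − τ_data·x̄)/τ₀ = (14.4630·0.541030 − 0.483559·16.8) / 0.057471 = -0.298874/0.057471 ≈ -5.2.

μ₀ = -5.2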